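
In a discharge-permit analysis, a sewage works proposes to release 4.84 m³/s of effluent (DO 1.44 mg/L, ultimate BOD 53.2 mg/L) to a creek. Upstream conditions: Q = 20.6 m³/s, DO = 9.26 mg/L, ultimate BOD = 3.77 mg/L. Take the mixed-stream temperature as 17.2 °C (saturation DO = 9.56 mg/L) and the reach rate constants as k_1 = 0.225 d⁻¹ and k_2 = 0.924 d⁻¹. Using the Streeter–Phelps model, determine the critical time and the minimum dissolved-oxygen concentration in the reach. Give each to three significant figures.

Mixed DO = (20.6×9.26 + 4.84×1.44)/(20.6+4.84) = 197.7/25.44 = 7.772 mg/L.
Mixed L₀ = (20.6×3.77 + 4.84×53.2)/(25.44) = 335.1/25.44 = 13.17 mg/L.
Initial deficit D₀ = C_s − DO₀ = 9.56 − 7.772 = 1.788 mg/L.
t_c = (1/0.6990) ln[(0.924/0.225)(1 − 1.788×0.6990/(0.225×13.17))] = 1.431 × ln(2.375) = 1.238 d.
D_c = (0.225/0.924) × 13.17 × e^(−0.225×1.238) = 0.2435 × 13.17 × 0.7569 = 2.428 mg/L.
Minimum DO = 9.56 − 2.428 = 7.132 mg/L.

t_c ≈ 1.24 d; minimum DO ≈ 7.13 mg/L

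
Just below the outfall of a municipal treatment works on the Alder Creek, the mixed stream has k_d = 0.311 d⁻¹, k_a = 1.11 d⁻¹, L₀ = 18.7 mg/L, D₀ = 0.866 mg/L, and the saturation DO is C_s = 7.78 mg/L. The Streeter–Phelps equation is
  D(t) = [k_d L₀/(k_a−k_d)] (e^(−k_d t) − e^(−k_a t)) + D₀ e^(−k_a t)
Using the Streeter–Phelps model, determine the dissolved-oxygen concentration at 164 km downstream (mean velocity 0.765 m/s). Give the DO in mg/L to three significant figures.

DO ≈ 4.82 mg/L

Travel time t = x/v = 164 km / (0.765 m/s) = 164000 m / 0.765 m/s = 214400 s = 2.481 d.
k_d L₀/(k_a−k_d) = 0.311×18.7/(1.11−0.311) = 5.816/0.7990 = 7.279 mg/L.
e^(−k_d t) = e^(−0.311×2.481) = 0.4622; e^(−k_a t) = e^(−1.11×2.481) = 0.06366.
D = 7.279 × (0.4622 − 0.06366) + 0.866 × 0.06366 = 2.901 + 0.05513 = 2.956 mg/L.
DO = C_s − D = 7.78 − 2.956 = 4.824 mg/L.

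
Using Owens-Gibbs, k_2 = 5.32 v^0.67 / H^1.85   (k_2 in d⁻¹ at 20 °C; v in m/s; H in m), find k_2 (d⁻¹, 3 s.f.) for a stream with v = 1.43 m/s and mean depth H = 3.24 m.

k_2 ≈ 0.768 d⁻¹

k_2 = 5.32 × 1.43^0.67 / 3.24^1.85 = 5.32 × 1.271 / 8.801 = 0.7682 d⁻¹.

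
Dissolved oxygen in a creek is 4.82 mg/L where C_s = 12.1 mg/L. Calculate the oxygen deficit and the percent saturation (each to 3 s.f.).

D ≈ 7.28 mg/L; 39.8 % saturation

D = C_s − C = 12.1 − 4.82 = 7.28 mg/L.
% saturation = 4.82/12.1 × 100 = 39.8 %.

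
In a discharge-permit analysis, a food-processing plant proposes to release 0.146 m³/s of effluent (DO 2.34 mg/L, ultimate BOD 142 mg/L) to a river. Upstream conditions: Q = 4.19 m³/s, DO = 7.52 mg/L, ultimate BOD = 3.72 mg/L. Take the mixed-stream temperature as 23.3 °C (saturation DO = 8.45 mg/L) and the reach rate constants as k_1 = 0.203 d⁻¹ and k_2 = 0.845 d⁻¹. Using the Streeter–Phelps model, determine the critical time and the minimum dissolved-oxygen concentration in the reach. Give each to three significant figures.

Mixed DO = (4.19×7.52 + 0.146×2.34)/(4.19+0.146) = 31.85/4.336 = 7.346 mg/L.
Mixed L₀ = (4.19×3.72 + 0.146×142)/(4.336) = 36.32/4.336 = 8.376 mg/L.
Initial deficit D₀ = C_s − DO₀ = 8.45 − 7.346 = 1.104 mg/L.
t_c = (1/0.6420) ln[(0.845/0.203)(1 − 1.104×0.6420/(0.203×8.376))] = 1.558 × ln(2.427) = 1.381 d.
D_c = (0.203/0.845) × 8.376 × e^(−0.203×1.381) = 0.2402 × 8.376 × 0.7555 = 1.520 mg/L.
Minimum DO = 8.45 − 1.520 = 6.930 mg/L.

t_c ≈ 1.38 d; minimum DO ≈ 6.93 mg/L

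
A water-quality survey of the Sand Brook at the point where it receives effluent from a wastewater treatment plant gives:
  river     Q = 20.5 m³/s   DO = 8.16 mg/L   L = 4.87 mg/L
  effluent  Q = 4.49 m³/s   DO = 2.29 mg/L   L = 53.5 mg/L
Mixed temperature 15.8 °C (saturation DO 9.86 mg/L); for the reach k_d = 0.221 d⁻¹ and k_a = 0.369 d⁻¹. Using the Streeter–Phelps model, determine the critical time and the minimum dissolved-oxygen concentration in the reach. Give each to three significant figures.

Mixed DO = (20.5×8.16 + 4.49×2.29)/(20.5+4.49) = 177.6/24.99 = 7.105 mg/L.
Mixed L₀ = (20.5×4.87 + 4.49×53.5)/(24.99) = 340.1/24.99 = 13.61 mg/L.
Initial deficit D₀ = C_s − DO₀ = 9.86 − 7.105 = 2.755 mg/L.
t_c = (1/0.1480) ln[(0.369/0.221)(1 − 2.755×0.1480/(0.221×13.61))] = 6.757 × ln(1.443) = 2.479 d.
D_c = (0.221/0.369) × 13.61 × e^(−0.221×2.479) = 0.5989 × 13.61 × 0.5781 = 4.712 mg/L.
Minimum DO = 9.86 − 4.712 = 5.148 mg/L.

t_c ≈ 2.48 d; minimum DO ≈ 5.15 mg/L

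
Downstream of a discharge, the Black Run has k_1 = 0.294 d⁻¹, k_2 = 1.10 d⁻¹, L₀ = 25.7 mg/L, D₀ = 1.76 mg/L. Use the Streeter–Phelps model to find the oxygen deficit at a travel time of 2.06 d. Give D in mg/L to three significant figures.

k_1 L₀/(k_2−k_1) = 0.294×25.7/(1.10−0.294) = 7.556/0.8060 = 9.374 mg/L.
e^(−k_1 t) = e^(−0.294×2.060) = 0.5457; e^(−k_2 t) = e^(−1.10×2.060) = 0.1037.
D = 9.374 × (0.5457 − 0.1037) + 1.76 × 0.1037 = 4.143 + 0.1826 = 4.326 mg/L.

D ≈ 4.33 mg/L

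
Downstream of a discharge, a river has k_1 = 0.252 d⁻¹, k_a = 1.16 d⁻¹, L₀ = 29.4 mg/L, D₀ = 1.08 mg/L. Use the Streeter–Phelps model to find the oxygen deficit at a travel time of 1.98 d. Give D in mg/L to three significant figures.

k_1 L₀/(k_a−k_1) = 0.252×29.4/(1.16−0.252) = 7.409/0.9080 = 8.159 mg/L.
e^(−k_1 t) = e^(−0.252×1.980) = 0.6072; e^(−k_a t) = e^(−1.16×1.980) = 0.1006.
D = 8.159 × (0.6072 − 0.1006) + 1.08 × 0.1006 = 4.133 + 0.1086 = 4.242 mg/L.

D ≈ 4.24 mg/L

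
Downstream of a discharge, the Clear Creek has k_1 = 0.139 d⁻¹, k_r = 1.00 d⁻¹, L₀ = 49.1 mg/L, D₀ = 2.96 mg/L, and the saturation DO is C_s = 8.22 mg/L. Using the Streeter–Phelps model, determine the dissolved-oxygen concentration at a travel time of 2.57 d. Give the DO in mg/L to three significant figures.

k_1 L₀/(k_r−k_1) = 0.139×49.1/(1.00−0.139) = 6.825/0.8610 = 7.927 mg/L.
e^(−k_1 t) = e^(−0.139×2.570) = 0.6996; e^(−k_r t) = e^(−1.00×2.570) = 0.07654.
D = 7.927 × (0.6996 − 0.07654) + 2.96 × 0.07654 = 4.939 + 0.2265 = 5.165 mg/L.
DO = C_s − D = 8.22 − 5.165 = 3.055 mg/L.

DO ≈ 3.05 mg/L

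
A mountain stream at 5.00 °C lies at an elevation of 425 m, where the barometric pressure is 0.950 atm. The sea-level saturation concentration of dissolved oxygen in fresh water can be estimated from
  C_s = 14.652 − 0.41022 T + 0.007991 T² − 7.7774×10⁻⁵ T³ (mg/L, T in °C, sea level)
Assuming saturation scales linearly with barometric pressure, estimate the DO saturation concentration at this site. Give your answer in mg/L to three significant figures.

At sea level: C_s = 14.652 − 0.41022×5.00 + 0.007991×5.00² − 7.7774×10⁻⁵×5.00³ = 12.79 mg/L.
Pressure correction: C_s' = 12.79 × 0.950 = 12.15 mg/L.

C_s ≈ 12.2 mg/L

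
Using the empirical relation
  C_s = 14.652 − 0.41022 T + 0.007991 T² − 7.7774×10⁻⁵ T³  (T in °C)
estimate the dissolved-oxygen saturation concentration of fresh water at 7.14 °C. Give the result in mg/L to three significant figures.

C_s ≈ 12.1 mg/L

C_s = 14.652 − 0.41022×7.14 + 0.007991×7.14² − 7.7774×10⁻⁵×7.14³ = 12.10 mg/L.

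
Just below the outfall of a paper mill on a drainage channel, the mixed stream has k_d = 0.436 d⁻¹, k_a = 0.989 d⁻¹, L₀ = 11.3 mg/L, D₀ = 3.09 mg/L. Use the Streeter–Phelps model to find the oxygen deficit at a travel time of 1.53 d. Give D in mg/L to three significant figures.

D ≈ 3.29 mg/L

k_d L₀/(k_a−k_d) = 0.436×11.3/(0.989−0.436) = 4.927/0.5530 = 8.909 mg/L.
e^(−k_d t) = e^(−0.436×1.530) = 0.5132; e^(−k_a t) = e^(−0.989×1.530) = 0.2202.
D = 8.909 × (0.5132 − 0.2202) + 3.09 × 0.2202 = 2.610 + 0.6805 = 3.291 mg/L.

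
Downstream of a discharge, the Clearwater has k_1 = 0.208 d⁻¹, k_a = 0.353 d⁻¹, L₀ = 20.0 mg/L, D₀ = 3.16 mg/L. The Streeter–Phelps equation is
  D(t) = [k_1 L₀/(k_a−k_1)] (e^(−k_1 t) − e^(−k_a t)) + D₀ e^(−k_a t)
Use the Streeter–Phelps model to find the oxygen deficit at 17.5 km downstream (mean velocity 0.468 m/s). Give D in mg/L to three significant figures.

Travel time t = x/v = 17.5 km / (0.468 m/s) = 17500 m / 0.468 m/s = 37390 s = 0.4328 d.
k_1 L₀/(k_a−k_1) = 0.208×20.0/(0.353−0.208) = 4.160/0.1450 = 28.69 mg/L.
e^(−k_1 t) = e^(−0.208×0.4328) = 0.9139; e^(−k_a t) = e^(−0.353×0.4328) = 0.8583.
D = 28.69 × (0.9139 − 0.8583) + 3.16 × 0.8583 = 1.595 + 2.712 = 4.307 mg/L.

D ≈ 4.31 mg/L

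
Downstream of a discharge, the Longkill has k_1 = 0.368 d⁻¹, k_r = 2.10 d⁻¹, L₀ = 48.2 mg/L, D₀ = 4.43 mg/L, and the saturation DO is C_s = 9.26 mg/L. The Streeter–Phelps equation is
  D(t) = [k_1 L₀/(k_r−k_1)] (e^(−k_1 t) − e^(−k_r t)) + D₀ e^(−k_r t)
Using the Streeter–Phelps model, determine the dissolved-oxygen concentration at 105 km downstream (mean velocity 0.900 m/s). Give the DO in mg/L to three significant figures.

Travel time t = x/v = 105 km / (0.900 m/s) = 105000 m / 0.900 m/s = 116700 s = 1.350 d.
k_1 L₀/(k_r−k_1) = 0.368×48.2/(2.10−0.368) = 17.74/1.732 = 10.24 mg/L.
e^(−k_1 t) = e^(−0.368×1.350) = 0.6084; e^(−k_r t) = e^(−2.10×1.350) = 0.05868.
D = 10.24 × (0.6084 − 0.05868) + 4.43 × 0.05868 = 5.630 + 0.2600 = 5.890 mg/L.
DO = C_s − D = 9.26 − 5.890 = 3.370 mg/L.

DO ≈ 3.37 mg/L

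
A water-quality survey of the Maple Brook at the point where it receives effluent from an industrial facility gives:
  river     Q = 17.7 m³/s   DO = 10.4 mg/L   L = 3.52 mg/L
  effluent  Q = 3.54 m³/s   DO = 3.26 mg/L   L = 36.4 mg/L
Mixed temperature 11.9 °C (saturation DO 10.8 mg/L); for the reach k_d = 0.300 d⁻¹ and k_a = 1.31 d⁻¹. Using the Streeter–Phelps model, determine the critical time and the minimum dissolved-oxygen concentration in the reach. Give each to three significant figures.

Mixed DO = (17.7×10.4 + 3.54×3.26)/(17.7+3.54) = 195.6/21.24 = 9.210 mg/L.
Mixed L₀ = (17.7×3.52 + 3.54×36.4)/(21.24) = 191.2/21.24 = 9.000 mg/L.
Initial deficit D₀ = C_s − DO₀ = 10.8 − 9.210 = 1.590 mg/L.
t_c = (1/1.010) ln[(1.31/0.300)(1 − 1.590×1.010/(0.300×9.000))] = 0.9901 × ln(1.769) = 0.5650 d.
D_c = (0.300/1.31) × 9.000 × e^(−0.300×0.5650) = 0.2290 × 9.000 × 0.8441 = 1.740 mg/L.
Minimum DO = 10.8 − 1.740 = 9.060 mg/L.

t_c ≈ 0.565 d; minimum DO ≈ 9.06 mg/L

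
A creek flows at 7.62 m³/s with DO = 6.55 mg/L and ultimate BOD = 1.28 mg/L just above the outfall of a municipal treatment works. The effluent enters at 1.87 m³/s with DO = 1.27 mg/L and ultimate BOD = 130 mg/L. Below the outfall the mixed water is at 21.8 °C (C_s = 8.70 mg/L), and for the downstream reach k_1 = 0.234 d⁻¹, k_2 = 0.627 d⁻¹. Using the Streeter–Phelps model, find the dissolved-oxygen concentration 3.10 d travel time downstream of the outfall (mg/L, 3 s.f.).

DO ≈ 2.83 mg/L

Mixed DO = (7.62×6.55 + 1.87×1.27)/(7.62+1.87) = 52.29/9.490 = 5.510 mg/L.
Mixed L₀ = (7.62×1.28 + 1.87×130)/(9.490) = 252.9/9.490 = 26.64 mg/L.
Initial deficit D₀ = C_s − DO₀ = 8.70 − 5.510 = 3.190 mg/L.
D(3.10) = [0.234×26.64/(0.627−0.234)](e^(−0.234×3.10) − e^(−0.627×3.10)) + 3.190 e^(−0.627×3.10)
= 15.86 × (0.4841 − 0.1432) + 3.190 × 0.1432 = 5.866 mg/L.
DO = 8.70 − 5.866 = 2.834 mg/L.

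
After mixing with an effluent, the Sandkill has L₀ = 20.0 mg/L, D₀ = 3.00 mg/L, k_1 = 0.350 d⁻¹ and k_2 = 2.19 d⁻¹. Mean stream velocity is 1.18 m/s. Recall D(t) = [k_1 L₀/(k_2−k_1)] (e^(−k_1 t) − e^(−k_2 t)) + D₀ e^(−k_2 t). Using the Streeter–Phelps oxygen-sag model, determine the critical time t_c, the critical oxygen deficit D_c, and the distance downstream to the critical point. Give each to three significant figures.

With k_2/k_1 = 6.257 and 1 − D₀(k_2−k_1)/(k_1 L₀) = 0.2114,
t_c = ln(6.257 × 0.2114) / (2.19 − 0.350) = ln(1.323) / 1.840 = 0.2799/1.840 = 0.1521 d.
L(t_c) = L₀ e^(−k_1 t_c) = 20.0 × 0.9482 = 18.96 mg/L, and at the critical point k_2 D_c = k_1 L, so D_c = (0.350/2.19) × 18.96 = 3.031 mg/L.
x_c = v t_c = 1.18 m/s × 0.1521 d × 86400 s/d = 15510 m ≈ 15.5 km.

t_c ≈ 0.152 d; D_c ≈ 3.03 mg/L; x_c ≈ 15.5 km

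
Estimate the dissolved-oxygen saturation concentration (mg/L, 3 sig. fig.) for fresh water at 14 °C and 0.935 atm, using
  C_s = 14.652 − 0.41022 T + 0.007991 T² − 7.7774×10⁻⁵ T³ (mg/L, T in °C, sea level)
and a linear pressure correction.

C_s ≈ 9.59 mg/L

At sea level: C_s = 14.652 − 0.41022×14 + 0.007991×14² − 7.7774×10⁻⁵×14³ = 10.26 mg/L.
Pressure correction: C_s' = 10.26 × 0.935 = 9.595 mg/L.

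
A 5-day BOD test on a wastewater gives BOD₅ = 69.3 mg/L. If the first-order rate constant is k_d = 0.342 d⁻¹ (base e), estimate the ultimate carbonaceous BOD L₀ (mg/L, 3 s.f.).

L₀ ≈ 84.6 mg/L

BOD₅ = L₀(1 − e^(−5k_d)) ⇒ L₀ = BOD₅ / (1 − e^(−5×0.342))
= 69.3 / (1 − 0.1809) = 69.3 / 0.8191 = 84.60 mg/L.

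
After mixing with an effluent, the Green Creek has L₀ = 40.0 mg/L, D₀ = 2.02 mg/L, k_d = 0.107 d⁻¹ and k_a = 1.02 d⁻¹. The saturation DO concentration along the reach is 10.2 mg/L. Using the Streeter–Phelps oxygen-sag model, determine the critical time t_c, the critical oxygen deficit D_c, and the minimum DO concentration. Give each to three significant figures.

At the critical point dD/dt = 0, so k_d L₀ e^(−k_d t) = k_a D. Substituting D(t) from the Streeter–Phelps equation and solving for t gives
t_c = ln[(k_a/k_d)(1 − D₀(k_a−k_d)/(k_d L₀))] / (k_a−k_d).
Here k_a−k_d = 0.9130 d⁻¹ and 1 − D₀(k_a−k_d)/(k_d L₀) = 1 − 2.02×0.9130/(0.107×40.0) = 0.5691, so
t_c = ln(9.533 × 0.5691) / 0.9130 = 1.691 / 0.9130 = 1.852 d.
L(t_c) = L₀ e^(−k_d t_c) = 40.0 × 0.8202 = 32.81 mg/L, and at the critical point k_a D_c = k_d L, so D_c = (0.107/1.02) × 32.81 = 3.442 mg/L.
Minimum DO = C_s − D_c = 10.2 − 3.442 = 6.758 mg/L.

t_c ≈ 1.85 d; D_c ≈ 3.44 mg/L; min DO ≈ 6.76 mg/L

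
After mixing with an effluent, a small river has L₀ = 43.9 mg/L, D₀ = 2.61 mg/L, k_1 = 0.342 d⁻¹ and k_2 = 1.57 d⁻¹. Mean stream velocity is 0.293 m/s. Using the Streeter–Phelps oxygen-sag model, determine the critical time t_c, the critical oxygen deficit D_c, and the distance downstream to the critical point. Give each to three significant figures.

t_c ≈ 1.05 d; D_c ≈ 6.69 mg/L; x_c ≈ 26.5 km

With k_2/k_1 = 4.591 and 1 − D₀(k_2−k_1)/(k_1 L₀) = 0.7865,
t_c = ln(4.591 × 0.7865) / (1.57 − 0.342) = ln(3.611) / 1.228 = 1.284/1.228 = 1.046 d.
L(t_c) = L₀ e^(−k_1 t_c) = 43.9 × 0.6994 = 30.70 mg/L, and at the critical point k_2 D_c = k_1 L, so D_c = (0.342/1.57) × 30.70 = 6.688 mg/L.
x_c = v t_c = 0.293 m/s × 1.046 d × 86400 s/d = 26470 m ≈ 26.5 km.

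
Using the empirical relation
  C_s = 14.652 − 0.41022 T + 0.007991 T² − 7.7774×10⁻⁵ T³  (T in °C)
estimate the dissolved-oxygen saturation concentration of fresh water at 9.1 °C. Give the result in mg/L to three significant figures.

C_s = 14.652 − 0.41022×9.1 + 0.007991×9.1² − 7.7774×10⁻⁵×9.1³ = 11.52 mg/L.

C_s ≈ 11.5 mg/L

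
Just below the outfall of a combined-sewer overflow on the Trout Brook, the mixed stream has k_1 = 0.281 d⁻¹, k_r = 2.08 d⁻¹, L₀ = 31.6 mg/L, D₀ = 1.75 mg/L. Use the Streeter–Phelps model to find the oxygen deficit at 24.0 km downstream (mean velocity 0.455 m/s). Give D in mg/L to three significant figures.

Travel time t = x/v = 24.0 km / (0.455 m/s) = 24000 m / 0.455 m/s = 52750 s = 0.6105 d.
k_1 L₀/(k_r−k_1) = 0.281×31.6/(2.08−0.281) = 8.880/1.799 = 4.936 mg/L.
e^(−k_1 t) = e^(−0.281×0.6105) = 0.8424; e^(−k_r t) = e^(−2.08×0.6105) = 0.2809.
D = 4.936 × (0.8424 − 0.2809) + 1.75 × 0.2809 = 2.771 + 0.4915 = 3.263 mg/L.

D ≈ 3.26 mg/L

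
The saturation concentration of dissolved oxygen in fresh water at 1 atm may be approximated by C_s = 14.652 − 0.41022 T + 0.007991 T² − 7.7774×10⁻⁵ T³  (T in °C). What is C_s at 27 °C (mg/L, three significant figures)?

C_s ≈ 7.87 mg/L

C_s = 14.652 − 0.41022×27 + 0.007991×27² − 7.7774×10⁻⁵×27³ = 7.871 mg/L.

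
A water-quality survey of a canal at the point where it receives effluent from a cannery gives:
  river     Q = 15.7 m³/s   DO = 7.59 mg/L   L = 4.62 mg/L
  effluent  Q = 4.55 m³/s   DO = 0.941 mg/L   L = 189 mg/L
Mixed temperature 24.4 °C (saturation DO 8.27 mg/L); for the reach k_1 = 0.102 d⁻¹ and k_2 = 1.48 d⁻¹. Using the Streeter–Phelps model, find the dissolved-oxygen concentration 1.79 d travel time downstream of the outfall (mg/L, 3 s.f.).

DO ≈ 5.52 mg/L

Mixed DO = (15.7×7.59 + 4.55×0.941)/(15.7+4.55) = 123.4/20.25 = 6.096 mg/L.
Mixed L₀ = (15.7×4.62 + 4.55×189)/(20.25) = 932.5/20.25 = 46.05 mg/L.
Initial deficit D₀ = C_s − DO₀ = 8.27 − 6.096 = 2.174 mg/L.
D(1.79) = [0.102×46.05/(1.48−0.102)](e^(−0.102×1.79) − e^(−1.48×1.79)) + 2.174 e^(−1.48×1.79)
= 3.409 × (0.8331 − 0.07071) + 2.174 × 0.07071 = 2.752 mg/L.
DO = 8.27 − 2.752 = 5.518 mg/L.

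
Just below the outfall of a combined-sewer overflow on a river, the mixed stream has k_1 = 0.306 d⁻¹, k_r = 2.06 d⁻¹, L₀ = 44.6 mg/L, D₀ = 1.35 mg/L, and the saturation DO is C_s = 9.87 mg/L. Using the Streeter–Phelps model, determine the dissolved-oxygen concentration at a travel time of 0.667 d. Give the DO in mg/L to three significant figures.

k_1 L₀/(k_r−k_1) = 0.306×44.6/(2.06−0.306) = 13.65/1.754 = 7.781 mg/L.
e^(−k_1 t) = e^(−0.306×0.6670) = 0.8154; e^(−k_r t) = e^(−2.06×0.6670) = 0.2531.
D = 7.781 × (0.8154 − 0.2531) + 1.35 × 0.2531 = 4.375 + 0.3417 = 4.717 mg/L.
DO = C_s − D = 9.87 − 4.717 = 5.153 mg/L.

DO ≈ 5.15 mg/L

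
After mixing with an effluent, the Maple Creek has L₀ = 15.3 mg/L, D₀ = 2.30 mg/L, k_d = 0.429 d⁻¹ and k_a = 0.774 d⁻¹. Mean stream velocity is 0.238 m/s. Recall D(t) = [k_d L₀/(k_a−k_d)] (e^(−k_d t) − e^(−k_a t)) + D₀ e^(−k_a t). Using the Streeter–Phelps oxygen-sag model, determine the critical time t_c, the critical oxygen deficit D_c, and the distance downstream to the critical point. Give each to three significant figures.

t_c ≈ 1.34 d; D_c ≈ 4.78 mg/L; x_c ≈ 27.5 km

t_c = [1/(k_a−k_d)] ln[(k_a/k_d)(1 − D₀(k_a−k_d)/(k_d L₀))]
= [1/(0.774−0.429)] ln[(0.774/0.429)(1 − 2.30×0.3450/(0.429×15.3))]
= (1/0.3450) ln[1.804 × 0.8791] = 2.899 × ln(1.586) = 2.899 × 0.4613 = 1.337 d.
D_c = (k_d/k_a) L₀ e^(−k_d t_c) = (0.429/0.774) × 15.3 × e^(−0.429×1.337) = 0.5543 × 15.3 × 0.5635 = 4.779 mg/L.
x_c = v t_c = 0.238 m/s × 1.337 d × 86400 s/d = 27490 m ≈ 27.5 km.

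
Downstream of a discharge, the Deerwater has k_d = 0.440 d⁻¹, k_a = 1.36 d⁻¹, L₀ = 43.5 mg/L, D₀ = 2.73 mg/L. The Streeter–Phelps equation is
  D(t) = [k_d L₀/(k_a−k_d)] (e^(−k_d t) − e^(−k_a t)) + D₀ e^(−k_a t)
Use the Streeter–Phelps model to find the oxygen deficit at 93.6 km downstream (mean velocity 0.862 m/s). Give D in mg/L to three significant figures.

Travel time t = x/v = 93.6 km / (0.862 m/s) = 93600 m / 0.862 m/s = 108600 s = 1.257 d.
k_d L₀/(k_a−k_d) = 0.440×43.5/(1.36−0.440) = 19.14/0.9200 = 20.80 mg/L.
e^(−k_d t) = e^(−0.440×1.257) = 0.5752; e^(−k_a t) = e^(−1.36×1.257) = 0.1810.
D = 20.80 × (0.5752 − 0.1810) + 2.73 × 0.1810 = 8.202 + 0.4942 = 8.696 mg/L.

D ≈ 8.70 mg/L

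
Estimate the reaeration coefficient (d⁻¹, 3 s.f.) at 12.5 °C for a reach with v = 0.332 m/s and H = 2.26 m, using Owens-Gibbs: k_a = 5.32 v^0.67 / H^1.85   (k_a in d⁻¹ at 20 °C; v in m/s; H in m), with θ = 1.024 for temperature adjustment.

k_a(20) = 5.32 × 0.332^0.67 / 2.26^1.85 = 5.32 × 0.4777 / 4.520 = 0.5623 d⁻¹.
k_a(12.5) = 0.5623 × 1.024^(12.5−20) = 0.5623 × 0.8370 = 0.4707 d⁻¹.

k_a ≈ 0.471 d⁻¹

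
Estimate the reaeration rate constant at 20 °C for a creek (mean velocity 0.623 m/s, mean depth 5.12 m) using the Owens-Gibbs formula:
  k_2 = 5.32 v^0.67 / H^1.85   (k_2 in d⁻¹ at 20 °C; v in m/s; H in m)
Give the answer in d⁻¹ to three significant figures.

k_2 = 5.32 × 0.623^0.67 / 5.12^1.85 = 5.32 × 0.7283 / 20.52 = 0.1888 d⁻¹.

k_2 ≈ 0.189 d⁻¹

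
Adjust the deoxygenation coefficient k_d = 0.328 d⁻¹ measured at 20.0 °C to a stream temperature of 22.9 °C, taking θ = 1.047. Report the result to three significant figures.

k_d ≈ 0.375 d⁻¹

k_d(T₂) = k_d(T₁) · θ^(T₂−T₁) = 0.328 × 1.047^(22.9−20.0)
= 0.328 × 1.047^2.90 = 0.328 × 1.142 = 0.3747 d⁻¹.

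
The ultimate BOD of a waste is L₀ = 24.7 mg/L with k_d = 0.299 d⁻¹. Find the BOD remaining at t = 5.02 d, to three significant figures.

L ≈ 5.51 mg/L

L_t = L₀ e^(−k_d t) = 24.7 × e^(−0.299×5.02) = 24.7 × 0.2229 = 5.506 mg/L.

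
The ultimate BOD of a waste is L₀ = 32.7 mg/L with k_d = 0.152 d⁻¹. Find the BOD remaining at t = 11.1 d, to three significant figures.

L_t = L₀ e^(−k_d t) = 32.7 × e^(−0.152×11.1) = 32.7 × 0.1850 = 6.051 mg/L.

L ≈ 6.05 mg/L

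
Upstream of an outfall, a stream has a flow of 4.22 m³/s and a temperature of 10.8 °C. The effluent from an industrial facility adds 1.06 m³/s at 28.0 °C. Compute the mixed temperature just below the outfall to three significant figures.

Flow-weighted mixing: C = (Q_r C_r + Q_w C_w)/(Q_r + Q_w)
= (4.22×10.8 + 1.06×28.0)/(4.22 + 1.06) = 75.26/5.280 = 14.25 °C.

14.3 °C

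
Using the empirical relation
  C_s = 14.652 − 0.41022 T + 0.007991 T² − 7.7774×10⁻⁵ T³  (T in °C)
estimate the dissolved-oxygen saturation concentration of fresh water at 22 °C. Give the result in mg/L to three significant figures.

C_s ≈ 8.67 mg/L

C_s = 14.652 − 0.41022×22 + 0.007991×22² − 7.7774×10⁻⁵×22³ = 8.667 mg/L.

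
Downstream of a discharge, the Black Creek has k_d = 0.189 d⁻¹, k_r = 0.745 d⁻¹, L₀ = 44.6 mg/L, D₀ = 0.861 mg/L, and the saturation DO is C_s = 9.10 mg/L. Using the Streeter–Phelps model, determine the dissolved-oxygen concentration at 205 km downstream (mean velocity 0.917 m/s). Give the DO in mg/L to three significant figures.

DO ≈ 1.88 mg/L

Travel time t = x/v = 205 km / (0.917 m/s) = 205000 m / 0.917 m/s = 223600 s = 2.587 d.
k_d L₀/(k_r−k_d) = 0.189×44.6/(0.745−0.189) = 8.429/0.5560 = 15.16 mg/L.
e^(−k_d t) = e^(−0.189×2.587) = 0.6132; e^(−k_r t) = e^(−0.745×2.587) = 0.1455.
D = 15.16 × (0.6132 − 0.1455) + 0.861 × 0.1455 = 7.091 + 0.1253 = 7.216 mg/L.
DO = C_s − D = 9.10 − 7.216 = 1.884 mg/L.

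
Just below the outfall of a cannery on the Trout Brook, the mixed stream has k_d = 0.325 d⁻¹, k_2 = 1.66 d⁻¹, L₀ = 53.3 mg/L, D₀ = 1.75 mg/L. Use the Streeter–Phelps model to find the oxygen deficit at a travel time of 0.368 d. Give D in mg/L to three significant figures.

k_d L₀/(k_2−k_d) = 0.325×53.3/(1.66−0.325) = 17.32/1.335 = 12.98 mg/L.
e^(−k_d t) = e^(−0.325×0.3680) = 0.8873; e^(−k_2 t) = e^(−1.66×0.3680) = 0.5429.
D = 12.98 × (0.8873 − 0.5429) + 1.75 × 0.5429 = 4.469 + 0.9500 = 5.419 mg/L.

D ≈ 5.42 mg/L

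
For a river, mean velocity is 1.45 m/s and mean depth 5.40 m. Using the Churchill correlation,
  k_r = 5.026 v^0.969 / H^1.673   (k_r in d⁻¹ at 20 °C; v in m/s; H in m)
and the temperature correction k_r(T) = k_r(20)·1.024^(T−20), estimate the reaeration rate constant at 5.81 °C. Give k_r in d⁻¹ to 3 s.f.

k_r ≈ 0.306 d⁻¹

k_r(20) = 5.026 × 1.45^0.969 / 5.40^1.673 = 5.026 × 1.433 / 16.80 = 0.4288 d⁻¹.
k_r(5.81) = 0.4288 × 1.024^(5.81−20) = 0.4288 × 0.7142 = 0.3063 d⁻¹.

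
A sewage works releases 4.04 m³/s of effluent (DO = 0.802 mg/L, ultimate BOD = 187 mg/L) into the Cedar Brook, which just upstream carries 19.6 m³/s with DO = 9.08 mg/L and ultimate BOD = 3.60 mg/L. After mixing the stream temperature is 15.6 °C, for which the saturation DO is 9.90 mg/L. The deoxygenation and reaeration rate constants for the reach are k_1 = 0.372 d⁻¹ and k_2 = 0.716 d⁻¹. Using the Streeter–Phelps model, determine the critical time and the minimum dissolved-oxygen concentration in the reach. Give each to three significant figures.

t_c ≈ 1.73 d; minimum DO ≈ 0.348 mg/L

Mixed DO = (19.6×9.08 + 4.04×0.802)/(19.6+4.04) = 181.2/23.64 = 7.665 mg/L.
Mixed L₀ = (19.6×3.60 + 4.04×187)/(23.64) = 826.0/23.64 = 34.94 mg/L.
Initial deficit D₀ = C_s − DO₀ = 9.90 − 7.665 = 2.235 mg/L.
t_c = (1/0.3440) ln[(0.716/0.372)(1 − 2.235×0.3440/(0.372×34.94))] = 2.907 × ln(1.811) = 1.726 d.
D_c = (0.372/0.716) × 34.94 × e^(−0.372×1.726) = 0.5196 × 34.94 × 0.5262 = 9.552 mg/L.
Minimum DO = 9.90 − 9.552 = 0.3479 mg/L.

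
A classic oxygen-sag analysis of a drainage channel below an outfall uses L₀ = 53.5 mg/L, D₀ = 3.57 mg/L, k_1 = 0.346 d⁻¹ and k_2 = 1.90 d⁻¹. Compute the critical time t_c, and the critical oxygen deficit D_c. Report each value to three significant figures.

t_c ≈ 0.867 d; D_c ≈ 7.22 mg/L

t_c = [1/(k_2−k_1)] ln[(k_2/k_1)(1 − D₀(k_2−k_1)/(k_1 L₀))]
= [1/(1.90−0.346)] ln[(1.90/0.346)(1 − 3.57×1.554/(0.346×53.5))]
= (1/1.554) ln[5.491 × 0.7003] = 0.6435 × ln(3.846) = 0.6435 × 1.347 = 0.8667 d.
L(t_c) = L₀ e^(−k_1 t_c) = 53.5 × 0.7409 = 39.64 mg/L, and at the critical point k_2 D_c = k_1 L, so D_c = (0.346/1.90) × 39.64 = 7.218 mg/L.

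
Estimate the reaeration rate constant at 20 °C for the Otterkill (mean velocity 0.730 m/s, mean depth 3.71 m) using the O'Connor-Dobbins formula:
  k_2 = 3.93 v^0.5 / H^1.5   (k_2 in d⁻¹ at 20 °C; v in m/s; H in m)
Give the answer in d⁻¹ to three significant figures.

k_2 ≈ 0.470 d⁻¹

k_2 = 3.93 × 0.730^0.5 / 3.71^1.5 = 3.93 × 0.8544 / 7.146 = 0.4699 d⁻¹.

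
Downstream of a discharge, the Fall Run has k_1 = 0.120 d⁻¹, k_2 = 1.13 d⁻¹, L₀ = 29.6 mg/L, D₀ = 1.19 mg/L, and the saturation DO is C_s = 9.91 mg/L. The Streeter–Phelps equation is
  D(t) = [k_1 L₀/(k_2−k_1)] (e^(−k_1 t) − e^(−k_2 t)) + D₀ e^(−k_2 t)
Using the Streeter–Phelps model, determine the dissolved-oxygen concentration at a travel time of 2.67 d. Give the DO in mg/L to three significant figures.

k_1 L₀/(k_2−k_1) = 0.120×29.6/(1.13−0.120) = 3.552/1.010 = 3.517 mg/L.
e^(−k_1 t) = e^(−0.120×2.670) = 0.7259; e^(−k_2 t) = e^(−1.13×2.670) = 0.04894.
D = 3.517 × (0.7259 − 0.04894) + 1.19 × 0.04894 = 2.381 + 0.05824 = 2.439 mg/L.
DO = C_s − D = 9.91 − 2.439 = 7.471 mg/L.

DO ≈ 7.47 mg/L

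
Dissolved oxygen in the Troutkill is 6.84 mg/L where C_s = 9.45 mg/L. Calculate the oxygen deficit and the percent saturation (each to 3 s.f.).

D = C_s − C = 9.45 − 6.84 = 2.61 mg/L.
% saturation = 6.84/9.45 × 100 = 72.4 %.

D ≈ 2.61 mg/L; 72.4 % saturation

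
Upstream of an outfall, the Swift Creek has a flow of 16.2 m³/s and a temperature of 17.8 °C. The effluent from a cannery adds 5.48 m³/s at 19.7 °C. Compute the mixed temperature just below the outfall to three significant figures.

Flow-weighted mixing: C = (Q_r C_r + Q_w C_w)/(Q_r + Q_w)
= (16.2×17.8 + 5.48×19.7)/(16.2 + 5.48) = 396.3/21.68 = 18.28 °C.

18.3 °C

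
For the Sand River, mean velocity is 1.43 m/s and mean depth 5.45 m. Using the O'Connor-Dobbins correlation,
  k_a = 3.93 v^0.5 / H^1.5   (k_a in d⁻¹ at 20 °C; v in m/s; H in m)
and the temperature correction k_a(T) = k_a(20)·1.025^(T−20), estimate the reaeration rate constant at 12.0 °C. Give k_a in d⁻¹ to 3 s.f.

k_a ≈ 0.303 d⁻¹

k_a(20) = 3.93 × 1.43^0.5 / 5.45^1.5 = 3.93 × 1.196 / 12.72 = 0.3694 d⁻¹.
k_a(12.0) = 0.3694 × 1.025^(12.0−20) = 0.3694 × 0.8207 = 0.3032 d⁻¹.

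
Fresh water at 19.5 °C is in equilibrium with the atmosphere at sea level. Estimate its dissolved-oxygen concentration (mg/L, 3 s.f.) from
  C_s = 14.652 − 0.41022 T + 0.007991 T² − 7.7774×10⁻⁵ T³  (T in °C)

C_s ≈ 9.11 mg/L

C_s = 14.652 − 0.41022×19.5 + 0.007991×19.5² − 7.7774×10⁻⁵×19.5³ = 9.115 mg/L.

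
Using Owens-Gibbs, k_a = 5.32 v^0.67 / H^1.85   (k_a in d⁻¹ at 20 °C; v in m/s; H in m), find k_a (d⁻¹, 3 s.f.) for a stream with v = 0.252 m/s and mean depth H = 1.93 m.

k_a = 5.32 × 0.252^0.67 / 1.93^1.85 = 5.32 × 0.3971 / 3.375 = 0.6260 d⁻¹.

k_a ≈ 0.626 d⁻¹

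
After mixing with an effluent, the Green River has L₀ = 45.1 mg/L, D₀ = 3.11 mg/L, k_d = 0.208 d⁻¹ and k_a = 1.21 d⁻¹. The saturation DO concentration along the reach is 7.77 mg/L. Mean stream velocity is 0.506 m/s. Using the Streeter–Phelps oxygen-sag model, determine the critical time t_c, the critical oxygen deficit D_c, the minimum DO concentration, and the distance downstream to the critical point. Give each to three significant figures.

t_c = [1/(k_a−k_d)] ln[(k_a/k_d)(1 − D₀(k_a−k_d)/(k_d L₀))]
= [1/(1.21−0.208)] ln[(1.21/0.208)(1 − 3.11×1.002/(0.208×45.1))]
= (1/1.002) ln[5.817 × 0.6678] = 0.9980 × ln(3.885) = 0.9980 × 1.357 = 1.354 d.
D_c = (k_d/k_a) L₀ e^(−k_d t_c) = (0.208/1.21) × 45.1 × e^(−0.208×1.354) = 0.1719 × 45.1 × 0.7545 = 5.849 mg/L.
Minimum DO = C_s − D_c = 7.77 − 5.849 = 1.921 mg/L.
x_c = v t_c = 0.506 m/s × 1.354 d × 86400 s/d = 59210 m ≈ 59.2 km.

t_c ≈ 1.35 d; D_c ≈ 5.85 mg/L; min DO ≈ 1.92 mg/L; x_c ≈ 59.2 km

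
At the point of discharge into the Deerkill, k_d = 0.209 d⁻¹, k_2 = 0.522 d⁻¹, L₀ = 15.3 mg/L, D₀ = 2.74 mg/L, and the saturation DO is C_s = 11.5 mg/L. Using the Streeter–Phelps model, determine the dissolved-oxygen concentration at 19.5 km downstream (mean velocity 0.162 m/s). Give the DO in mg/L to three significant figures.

DO ≈ 7.48 mg/L

Travel time t = x/v = 19.5 km / (0.162 m/s) = 19500 m / 0.162 m/s = 120400 s = 1.393 d.
k_d L₀/(k_2−k_d) = 0.209×15.3/(0.522−0.209) = 3.198/0.3130 = 10.22 mg/L.
e^(−k_d t) = e^(−0.209×1.393) = 0.7474; e^(−k_2 t) = e^(−0.522×1.393) = 0.4832.
D = 10.22 × (0.7474 − 0.4832) + 2.74 × 0.4832 = 2.699 + 1.324 = 4.023 mg/L.
DO = C_s − D = 11.5 − 4.023 = 7.477 mg/L.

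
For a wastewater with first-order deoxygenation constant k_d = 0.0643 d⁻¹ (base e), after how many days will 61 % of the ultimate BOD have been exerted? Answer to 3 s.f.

t ≈ 14.6 d

y/L₀ = 1 − e^(−k_d t) = 0.61 ⇒ e^(−k_d t) = 0.390
t = −ln(0.390) / 0.0643 = 0.9416 / 0.0643 = 14.64 d.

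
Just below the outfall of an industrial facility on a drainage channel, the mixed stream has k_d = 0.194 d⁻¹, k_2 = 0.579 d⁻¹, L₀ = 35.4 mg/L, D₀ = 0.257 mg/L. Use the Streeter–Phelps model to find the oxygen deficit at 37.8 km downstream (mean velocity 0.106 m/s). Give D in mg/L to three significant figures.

Travel time t = x/v = 37.8 km / (0.106 m/s) = 37800 m / 0.106 m/s = 356600 s = 4.127 d.
k_d L₀/(k_2−k_d) = 0.194×35.4/(0.579−0.194) = 6.868/0.3850 = 17.84 mg/L.
e^(−k_d t) = e^(−0.194×4.127) = 0.4490; e^(−k_2 t) = e^(−0.579×4.127) = 0.09165.
D = 17.84 × (0.4490 − 0.09165) + 0.257 × 0.09165 = 6.375 + 0.02355 = 6.398 mg/L.

D ≈ 6.40 mg/L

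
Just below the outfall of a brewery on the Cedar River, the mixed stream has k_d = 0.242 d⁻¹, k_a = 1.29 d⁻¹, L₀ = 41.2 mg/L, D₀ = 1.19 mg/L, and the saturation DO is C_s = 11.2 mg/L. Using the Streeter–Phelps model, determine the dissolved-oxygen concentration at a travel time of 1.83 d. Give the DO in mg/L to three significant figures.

DO ≈ 5.88 mg/L

k_d L₀/(k_a−k_d) = 0.242×41.2/(1.29−0.242) = 9.970/1.048 = 9.514 mg/L.
e^(−k_d t) = e^(−0.242×1.830) = 0.6422; e^(−k_a t) = e^(−1.29×1.830) = 0.09435.
D = 9.514 × (0.6422 − 0.09435) + 1.19 × 0.09435 = 5.212 + 0.1123 = 5.324 mg/L.
DO = C_s − D = 11.2 − 5.324 = 5.876 mg/L.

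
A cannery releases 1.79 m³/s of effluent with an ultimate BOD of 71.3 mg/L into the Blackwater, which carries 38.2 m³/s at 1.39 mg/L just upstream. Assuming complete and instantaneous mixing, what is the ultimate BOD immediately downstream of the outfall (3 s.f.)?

4.52 mg/L

Flow-weighted mixing: C = (Q_r C_r + Q_w C_w)/(Q_r + Q_w)
= (38.2×1.39 + 1.79×71.3)/(38.2 + 1.79) = 180.7/39.99 = 4.519 mg/L.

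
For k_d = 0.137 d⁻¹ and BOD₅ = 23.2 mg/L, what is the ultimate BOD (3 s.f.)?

BOD₅ = L₀(1 − e^(−5k_d)) ⇒ L₀ = BOD₅ / (1 − e^(−5×0.137))
= 23.2 / (1 − 0.5041) = 23.2 / 0.4959 = 46.78 mg/L.

L₀ ≈ 46.8 mg/L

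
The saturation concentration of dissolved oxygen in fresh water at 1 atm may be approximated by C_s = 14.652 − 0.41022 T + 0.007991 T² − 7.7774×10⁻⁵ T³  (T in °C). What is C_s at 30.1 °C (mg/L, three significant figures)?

C_s = 14.652 − 0.41022×30.1 + 0.007991×30.1² − 7.7774×10⁻⁵×30.1³ = 7.423 mg/L.

C_s ≈ 7.42 mg/L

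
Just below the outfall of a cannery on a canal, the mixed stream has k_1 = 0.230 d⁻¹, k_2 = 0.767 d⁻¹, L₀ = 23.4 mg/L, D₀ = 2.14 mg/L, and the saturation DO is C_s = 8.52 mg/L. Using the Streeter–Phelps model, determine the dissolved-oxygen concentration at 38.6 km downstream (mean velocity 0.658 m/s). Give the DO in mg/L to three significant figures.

Travel time t = x/v = 38.6 km / (0.658 m/s) = 38600 m / 0.658 m/s = 58660 s = 0.6790 d.
k_1 L₀/(k_2−k_1) = 0.230×23.4/(0.767−0.230) = 5.382/0.5370 = 10.02 mg/L.
e^(−k_1 t) = e^(−0.230×0.6790) = 0.8554; e^(−k_2 t) = e^(−0.767×0.6790) = 0.5941.
D = 10.02 × (0.8554 − 0.5941) + 2.14 × 0.5941 = 2.619 + 1.271 = 3.891 mg/L.
DO = C_s − D = 8.52 − 3.891 = 4.629 mg/L.

DO ≈ 4.63 mg/L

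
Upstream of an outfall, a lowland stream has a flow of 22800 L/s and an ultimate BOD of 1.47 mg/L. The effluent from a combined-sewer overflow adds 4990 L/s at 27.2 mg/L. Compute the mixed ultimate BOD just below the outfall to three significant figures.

6.09 mg/L

Flow-weighted mixing: C = (Q_r C_r + Q_w C_w)/(Q_r + Q_w)
= (22800×1.47 + 4990×27.2)/(22800 + 4990) = 169200/27790 = 6.090 mg/L.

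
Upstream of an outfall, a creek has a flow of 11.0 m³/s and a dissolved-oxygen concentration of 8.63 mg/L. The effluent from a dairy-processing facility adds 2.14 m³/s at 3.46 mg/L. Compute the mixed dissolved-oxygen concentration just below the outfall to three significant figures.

7.79 mg/L

Flow-weighted mixing: C = (Q_r C_r + Q_w C_w)/(Q_r + Q_w)
= (11.0×8.63 + 2.14×3.46)/(11.0 + 2.14) = 102.3/13.14 = 7.788 mg/L.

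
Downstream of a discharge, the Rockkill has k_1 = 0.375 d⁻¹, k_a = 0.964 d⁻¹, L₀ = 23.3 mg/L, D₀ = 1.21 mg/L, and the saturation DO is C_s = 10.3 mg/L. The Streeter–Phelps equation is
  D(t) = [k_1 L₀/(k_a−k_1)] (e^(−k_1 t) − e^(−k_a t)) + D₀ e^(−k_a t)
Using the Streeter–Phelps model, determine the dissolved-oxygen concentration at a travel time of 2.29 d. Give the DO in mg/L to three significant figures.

DO ≈ 5.51 mg/L

k_1 L₀/(k_a−k_1) = 0.375×23.3/(0.964−0.375) = 8.738/0.5890 = 14.83 mg/L.
e^(−k_1 t) = e^(−0.375×2.290) = 0.4237; e^(−k_a t) = e^(−0.964×2.290) = 0.1100.
D = 14.83 × (0.4237 − 0.1100) + 1.21 × 0.1100 = 4.654 + 0.1331 = 4.787 mg/L.
DO = C_s − D = 10.3 − 4.787 = 5.513 mg/L.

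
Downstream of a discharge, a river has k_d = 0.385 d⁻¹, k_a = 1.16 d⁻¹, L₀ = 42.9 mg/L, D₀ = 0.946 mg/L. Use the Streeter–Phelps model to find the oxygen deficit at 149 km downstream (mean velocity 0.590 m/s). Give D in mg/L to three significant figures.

Travel time t = x/v = 149 km / (0.590 m/s) = 149000 m / 0.590 m/s = 252500 s = 2.923 d.
k_d L₀/(k_a−k_d) = 0.385×42.9/(1.16−0.385) = 16.52/0.7750 = 21.31 mg/L.
e^(−k_d t) = e^(−0.385×2.923) = 0.3245; e^(−k_a t) = e^(−1.16×2.923) = 0.03369.
D = 21.31 × (0.3245 − 0.03369) + 0.946 × 0.03369 = 6.199 + 0.03187 = 6.230 mg/L.

D ≈ 6.23 mg/L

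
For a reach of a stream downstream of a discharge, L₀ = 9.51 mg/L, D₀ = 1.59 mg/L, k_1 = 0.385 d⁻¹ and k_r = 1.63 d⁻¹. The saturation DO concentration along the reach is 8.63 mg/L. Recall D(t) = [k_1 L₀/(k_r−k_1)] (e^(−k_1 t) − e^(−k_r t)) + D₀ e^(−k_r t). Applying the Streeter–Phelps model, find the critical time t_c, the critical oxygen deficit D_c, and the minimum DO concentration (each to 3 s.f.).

With k_r/k_1 = 4.234 and 1 − D₀(k_r−k_1)/(k_1 L₀) = 0.4593,
t_c = ln(4.234 × 0.4593) / (1.63 − 0.385) = ln(1.945) / 1.245 = 0.6651/1.245 = 0.5342 d.
D_c = (k_1/k_r) L₀ e^(−k_1 t_c) = (0.385/1.63) × 9.51 × e^(−0.385×0.5342) = 0.2362 × 9.51 × 0.8141 = 1.829 mg/L.
Minimum DO = C_s − D_c = 8.63 − 1.829 = 6.801 mg/L.

t_c ≈ 0.534 d; D_c ≈ 1.83 mg/L; min DO ≈ 6.80 mg/L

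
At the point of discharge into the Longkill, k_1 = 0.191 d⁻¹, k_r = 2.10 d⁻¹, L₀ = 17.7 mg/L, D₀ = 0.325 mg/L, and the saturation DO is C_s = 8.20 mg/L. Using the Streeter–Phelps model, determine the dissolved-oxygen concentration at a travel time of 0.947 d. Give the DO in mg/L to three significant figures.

DO ≈ 6.92 mg/L

k_1 L₀/(k_r−k_1) = 0.191×17.7/(2.10−0.191) = 3.381/1.909 = 1.771 mg/L.
e^(−k_1 t) = e^(−0.191×0.9470) = 0.8345; e^(−k_r t) = e^(−2.10×0.9470) = 0.1369.
D = 1.771 × (0.8345 − 0.1369) + 0.325 × 0.1369 = 1.236 + 0.04448 = 1.280 mg/L.
DO = C_s − D = 8.20 − 1.280 = 6.920 mg/L.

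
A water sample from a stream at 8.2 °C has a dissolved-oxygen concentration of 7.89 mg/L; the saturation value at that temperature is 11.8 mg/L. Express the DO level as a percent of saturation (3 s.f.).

66.9 % saturation

% saturation = C/C_s × 100 = 7.89/11.8 × 100 = 66.9 %.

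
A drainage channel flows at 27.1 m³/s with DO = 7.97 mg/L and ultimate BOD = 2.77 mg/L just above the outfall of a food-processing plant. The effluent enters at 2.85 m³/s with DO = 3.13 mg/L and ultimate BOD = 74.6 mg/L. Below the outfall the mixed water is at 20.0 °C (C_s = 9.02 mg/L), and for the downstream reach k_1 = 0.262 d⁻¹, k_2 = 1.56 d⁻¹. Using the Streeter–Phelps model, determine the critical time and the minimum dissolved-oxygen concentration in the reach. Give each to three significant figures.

t_c ≈ 0.211 d; minimum DO ≈ 7.49 mg/L

Mixed DO = (27.1×7.97 + 2.85×3.13)/(27.1+2.85) = 224.9/29.95 = 7.509 mg/L.
Mixed L₀ = (27.1×2.77 + 2.85×74.6)/(29.95) = 287.7/29.95 = 9.605 mg/L.
Initial deficit D₀ = C_s − DO₀ = 9.02 − 7.509 = 1.511 mg/L.
t_c = (1/1.298) ln[(1.56/0.262)(1 − 1.511×1.298/(0.262×9.605))] = 0.7704 × ln(1.315) = 0.2111 d.
D_c = (0.262/1.56) × 9.605 × e^(−0.262×0.2111) = 0.1679 × 9.605 × 0.9462 = 1.526 mg/L.
Minimum DO = 9.02 − 1.526 = 7.494 mg/L.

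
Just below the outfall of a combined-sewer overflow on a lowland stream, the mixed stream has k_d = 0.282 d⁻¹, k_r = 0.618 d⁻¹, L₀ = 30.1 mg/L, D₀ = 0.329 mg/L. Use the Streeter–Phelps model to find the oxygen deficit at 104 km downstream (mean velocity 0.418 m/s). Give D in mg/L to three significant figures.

Travel time t = x/v = 104 km / (0.418 m/s) = 104000 m / 0.418 m/s = 248800 s = 2.880 d.
k_d L₀/(k_r−k_d) = 0.282×30.1/(0.618−0.282) = 8.488/0.3360 = 25.26 mg/L.
e^(−k_d t) = e^(−0.282×2.880) = 0.4439; e^(−k_r t) = e^(−0.618×2.880) = 0.1687.
D = 25.26 × (0.4439 − 0.1687) + 0.329 × 0.1687 = 6.953 + 0.05550 = 7.009 mg/L.

D ≈ 7.01 mg/L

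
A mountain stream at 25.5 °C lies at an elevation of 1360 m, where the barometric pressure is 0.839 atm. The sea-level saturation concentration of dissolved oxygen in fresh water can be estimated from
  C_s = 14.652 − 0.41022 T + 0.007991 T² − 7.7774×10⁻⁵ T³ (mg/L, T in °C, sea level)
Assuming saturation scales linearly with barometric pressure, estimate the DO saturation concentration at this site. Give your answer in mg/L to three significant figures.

At sea level: C_s = 14.652 − 0.41022×25.5 + 0.007991×25.5² − 7.7774×10⁻⁵×25.5³ = 8.098 mg/L.
Pressure correction: C_s' = 8.098 × 0.839 = 6.794 mg/L.

C_s ≈ 6.79 mg/L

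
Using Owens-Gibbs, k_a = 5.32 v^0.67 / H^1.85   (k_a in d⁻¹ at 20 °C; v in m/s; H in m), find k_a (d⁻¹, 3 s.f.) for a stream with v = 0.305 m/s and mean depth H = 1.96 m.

k_a ≈ 0.691 d⁻¹

k_a = 5.32 × 0.305^0.67 / 1.96^1.85 = 5.32 × 0.4513 / 3.473 = 0.6914 d⁻¹.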